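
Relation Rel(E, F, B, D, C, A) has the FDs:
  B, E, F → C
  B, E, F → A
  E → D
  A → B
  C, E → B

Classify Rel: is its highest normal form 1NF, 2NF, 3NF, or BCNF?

Candidate keys: {A, E, F}, {B, E, F}, {C, E, F}. Prime attributes: {A, B, C, E, F}.
E → D: {E}⁺ = {D, E}, which is not all of the attributes, so the left side is not a superkey — BCNF is violated.
E → D determines the non-prime attribute {D} from a non-superkey — 3NF is violated.
{E} is a proper subset of the key {A, E, F}, and {E}⁺ contains the non-prime attribute {D} — a partial dependency, so 2NF is violated.

1NF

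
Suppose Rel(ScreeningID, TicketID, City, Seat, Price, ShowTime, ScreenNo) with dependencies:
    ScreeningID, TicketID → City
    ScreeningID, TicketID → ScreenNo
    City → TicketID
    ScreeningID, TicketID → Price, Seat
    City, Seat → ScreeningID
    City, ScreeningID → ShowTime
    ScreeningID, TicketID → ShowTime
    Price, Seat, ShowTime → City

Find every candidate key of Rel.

{City, ScreeningID}⁺ = {City, Price, ScreenNo, ScreeningID, Seat, ShowTime, TicketID}, which is every attribute, so {City, ScreeningID} is a candidate key.
{City, Seat}⁺ = {City, Price, ScreenNo, ScreeningID, Seat, ShowTime, TicketID}, which is every attribute, so {City, Seat} is a candidate key.
{ScreeningID, TicketID}⁺ = {City, Price, ScreenNo, ScreeningID, Seat, ShowTime, TicketID}, which is every attribute, so {ScreeningID, TicketID} is a candidate key.
{Price, Seat, ShowTime}⁺ = {City, Price, ScreenNo, ScreeningID, Seat, ShowTime, TicketID}, which is every attribute, so {Price, Seat, ShowTime} is a candidate key.
These are minimal and exhaustive — every other superkey contains one of them.

{City, ScreeningID}, {City, Seat}, {Price, Seat, ShowTime}, {ScreeningID, TicketID}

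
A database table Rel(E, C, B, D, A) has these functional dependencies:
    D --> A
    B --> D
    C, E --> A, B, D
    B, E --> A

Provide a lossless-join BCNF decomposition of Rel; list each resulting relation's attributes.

{A, D}; {B, C, E}; {B, D}

Candidate key of the original relation: {C, E}.
Within {A, B, C, D, E}: {D}⁺ ∩ {A, B, C, D, E} = {A, D}, not the whole set, so D --> A violates BCNF; decompose into {A, D} and {B, C, D, E}.
{A, D} is in BCNF.
Within {B, C, D, E}: {B}⁺ ∩ {B, C, D, E} = {B, D}, not the whole set, so B --> D violates BCNF; decompose into {B, D} and {B, C, E}.
{B, D} is in BCNF.
{B, C, E} is in BCNF.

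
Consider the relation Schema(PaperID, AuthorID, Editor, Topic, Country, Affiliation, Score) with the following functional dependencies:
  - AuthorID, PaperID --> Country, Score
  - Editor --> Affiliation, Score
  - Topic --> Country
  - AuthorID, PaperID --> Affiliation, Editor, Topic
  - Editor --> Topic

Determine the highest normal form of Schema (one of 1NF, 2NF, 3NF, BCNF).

2NF

Candidate key: {AuthorID, PaperID}. Prime attributes: {AuthorID, PaperID}.
Editor --> Affiliation, Score breaks BCNF: {Editor}⁺ = {Affiliation, Country, Editor, Score, Topic}, so {Editor} is not a superkey.
Because {Affiliation, Score} are non-prime and the left side of Editor --> Affiliation, Score is not a superkey, the relation is not in 3NF.
No non-prime attribute depends on a proper subset of any candidate key, so 2NF holds.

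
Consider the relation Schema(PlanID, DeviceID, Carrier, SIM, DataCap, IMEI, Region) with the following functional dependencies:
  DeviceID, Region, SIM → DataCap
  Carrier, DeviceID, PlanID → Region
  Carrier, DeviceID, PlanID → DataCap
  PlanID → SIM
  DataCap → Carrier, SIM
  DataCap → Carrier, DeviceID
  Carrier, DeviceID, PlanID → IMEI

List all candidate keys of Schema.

Attributes never on any right-hand side: {PlanID} — every candidate key must contain it.
{DataCap, PlanID}⁺ = {Carrier, DataCap, DeviceID, IMEI, PlanID, Region, SIM} — all of the relation — so {DataCap, PlanID} is a candidate key.
{Carrier, DeviceID, PlanID}⁺ = {Carrier, DataCap, DeviceID, IMEI, PlanID, Region, SIM} — all of the relation — so {Carrier, DeviceID, PlanID} is a candidate key.
{DeviceID, PlanID, Region}⁺ = {Carrier, DataCap, DeviceID, IMEI, PlanID, Region, SIM} — all of the relation — so {DeviceID, PlanID, Region} is a candidate key.
No proper subset of any of these is a key, and no other minimal superkey exists.

{Carrier, DeviceID, PlanID}, {DataCap, PlanID}, {DeviceID, PlanID, Region}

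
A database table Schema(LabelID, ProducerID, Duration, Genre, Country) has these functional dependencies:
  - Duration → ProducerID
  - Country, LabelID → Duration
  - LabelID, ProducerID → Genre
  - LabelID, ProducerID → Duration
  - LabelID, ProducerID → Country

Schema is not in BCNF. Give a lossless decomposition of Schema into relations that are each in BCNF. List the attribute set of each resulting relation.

Candidate keys of the original relation: {Country, LabelID}, {Duration, LabelID}, {LabelID, ProducerID}.
Within {Country, Duration, Genre, LabelID, ProducerID}: {Duration}⁺ ∩ {Country, Duration, Genre, LabelID, ProducerID} = {Duration, ProducerID}, not the whole set, so Duration → ProducerID violates BCNF; decompose into {Duration, ProducerID} and {Country, Duration, Genre, LabelID}.
{Duration, ProducerID} is in BCNF.
{Country, Duration, Genre, LabelID} is in BCNF.

{Country, Duration, Genre, LabelID}; {Duration, ProducerID}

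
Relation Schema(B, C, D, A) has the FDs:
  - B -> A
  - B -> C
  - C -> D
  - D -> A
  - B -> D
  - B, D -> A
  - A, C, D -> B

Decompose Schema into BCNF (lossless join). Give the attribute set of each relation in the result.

{A, D}; {B, C, D}

Candidate keys of the original relation: {B}, {C}.
In {A, B, C, D}, {D} is not a superkey ({D}⁺ restricted to this set is {A, D}), so split on D -> A into {A, D} and {B, C, D}.
{A, D}: every determinant is a superkey — BCNF.
{B, C, D}: every determinant is a superkey — BCNF.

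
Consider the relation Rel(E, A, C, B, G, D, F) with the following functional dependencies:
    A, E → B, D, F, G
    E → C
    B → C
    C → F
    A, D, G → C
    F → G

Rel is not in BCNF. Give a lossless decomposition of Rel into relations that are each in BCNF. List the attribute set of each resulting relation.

{A, B, D, E}; {C, E}; {C, F}; {F, G}

Candidate key of the original relation: {A, E}.
Within {A, B, C, D, E, F, G}: {E}⁺ ∩ {A, B, C, D, E, F, G} = {C, E, F, G}, not the whole set, so E → C, F, G violates BCNF; decompose into {C, E, F, G} and {A, B, D, E}.
Within {C, E, F, G}: {C}⁺ ∩ {C, E, F, G} = {C, F, G}, not the whole set, so C → F, G violates BCNF; decompose into {C, F, G} and {C, E}.
Within {C, F, G}: {F}⁺ ∩ {C, F, G} = {F, G}, not the whole set, so F → G violates BCNF; decompose into {F, G} and {C, F}.
{F, G} is in BCNF.
{C, F} is in BCNF.
{C, E} is in BCNF.
{A, B, D, E} is in BCNF.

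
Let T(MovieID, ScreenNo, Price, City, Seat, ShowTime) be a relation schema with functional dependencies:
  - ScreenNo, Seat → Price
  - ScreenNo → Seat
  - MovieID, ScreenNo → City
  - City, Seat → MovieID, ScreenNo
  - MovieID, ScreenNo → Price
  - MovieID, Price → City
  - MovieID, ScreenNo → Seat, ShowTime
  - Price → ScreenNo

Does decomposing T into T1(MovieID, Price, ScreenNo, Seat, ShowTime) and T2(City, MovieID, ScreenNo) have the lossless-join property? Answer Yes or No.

Yes

The shared attributes are {MovieID, ScreenNo} and {MovieID, ScreenNo}⁺ = {City, MovieID, Price, ScreenNo, Seat, ShowTime}.
Since T1 ⊆ {City, MovieID, Price, ScreenNo, Seat, ShowTime}, the intersection is a superkey of T1; the decomposition is lossless.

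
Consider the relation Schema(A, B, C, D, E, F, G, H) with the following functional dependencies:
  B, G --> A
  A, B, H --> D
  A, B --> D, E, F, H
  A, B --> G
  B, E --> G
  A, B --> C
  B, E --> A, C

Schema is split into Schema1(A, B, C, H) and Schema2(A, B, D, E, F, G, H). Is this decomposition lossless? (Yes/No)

Yes

The shared attributes are {A, B, H} and {A, B, H}⁺ = {A, B, C, D, E, F, G, H}.
This includes all of Schema1, so the common attributes are a superkey of Schema1 — the join is lossless.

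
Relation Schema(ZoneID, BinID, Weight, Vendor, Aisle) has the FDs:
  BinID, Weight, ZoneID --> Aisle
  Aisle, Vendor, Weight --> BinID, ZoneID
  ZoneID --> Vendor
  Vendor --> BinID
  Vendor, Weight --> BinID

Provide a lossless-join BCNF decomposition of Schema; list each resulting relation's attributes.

Candidate keys of the original relation: {Aisle, Vendor, Weight}, {Weight, ZoneID}.
{Aisle, BinID, Vendor, Weight, ZoneID}: {ZoneID} determines {BinID, Vendor, ZoneID} here but is not a superkey — split on ZoneID --> BinID, Vendor, giving {BinID, Vendor, ZoneID} and {Aisle, Weight, ZoneID}.
{BinID, Vendor, ZoneID}: {Vendor} determines {BinID, Vendor} here but is not a superkey — split on Vendor --> BinID, giving {BinID, Vendor} and {Vendor, ZoneID}.
{BinID, Vendor}: every determinant is a superkey — BCNF.
{Vendor, ZoneID}: every determinant is a superkey — BCNF.
{Aisle, Weight, ZoneID}: every determinant is a superkey — BCNF.

{Aisle, Weight, ZoneID}; {BinID, Vendor}; {Vendor, ZoneID}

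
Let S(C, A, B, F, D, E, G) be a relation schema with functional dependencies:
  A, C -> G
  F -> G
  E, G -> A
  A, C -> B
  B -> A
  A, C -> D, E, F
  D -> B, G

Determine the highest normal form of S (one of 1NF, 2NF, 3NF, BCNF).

3NF

Candidate keys: {A, C}, {B, C}, {C, D}, {C, E, F}, {C, E, G}. Prime attributes: {A, B, C, D, E, F, G}.
F -> G breaks BCNF: {F}⁺ = {F, G}, so {F} is not a superkey.
Since {G} ⊆ prime attributes and every other non-superkey FD also has a prime right side, the schema is in 3NF.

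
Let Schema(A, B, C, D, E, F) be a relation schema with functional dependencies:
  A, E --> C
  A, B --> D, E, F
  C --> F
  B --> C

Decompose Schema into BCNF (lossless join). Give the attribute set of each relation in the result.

Candidate key of the original relation: {A, B}.
{A, B, C, D, E, F}: {A, E} determines {A, C, E, F} here but is not a superkey — split on A, E --> C, F, giving {A, C, E, F} and {A, B, D, E}.
{A, C, E, F}: {C} determines {C, F} here but is not a superkey — split on C --> F, giving {C, F} and {A, C, E}.
{C, F}: every determinant is a superkey — BCNF.
{A, C, E}: every determinant is a superkey — BCNF.
{A, B, D, E}: every determinant is a superkey — BCNF.

{A, B, D, E}; {A, C, E}; {C, F}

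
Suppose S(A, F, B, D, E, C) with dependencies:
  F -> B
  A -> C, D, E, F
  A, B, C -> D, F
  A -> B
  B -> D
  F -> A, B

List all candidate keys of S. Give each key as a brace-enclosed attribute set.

{A}, {F}

{A}⁺ = {A, B, C, D, E, F}, which is every attribute, so {A} is a candidate key.
{F}⁺ = {A, B, C, D, E, F}, which is every attribute, so {F} is a candidate key.
Any other superkey properly contains one of these, so there are no further candidate keys.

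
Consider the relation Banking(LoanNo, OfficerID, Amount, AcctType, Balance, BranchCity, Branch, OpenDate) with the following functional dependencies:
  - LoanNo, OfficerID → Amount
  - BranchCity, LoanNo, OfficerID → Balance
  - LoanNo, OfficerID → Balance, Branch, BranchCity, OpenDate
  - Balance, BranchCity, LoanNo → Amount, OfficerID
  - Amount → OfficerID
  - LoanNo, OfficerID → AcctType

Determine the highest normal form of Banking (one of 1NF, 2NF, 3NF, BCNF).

Candidate keys: {Amount, LoanNo}, {Balance, BranchCity, LoanNo}, {LoanNo, OfficerID}. Prime attributes: {Amount, Balance, BranchCity, LoanNo, OfficerID}.
Amount → OfficerID: {Amount}⁺ = {Amount, OfficerID}, which is not all of the attributes, so the left side is not a superkey — BCNF is violated.
Since {OfficerID} ⊆ prime attributes and every other non-superkey FD also has a prime right side, the schema is in 3NF.

3NF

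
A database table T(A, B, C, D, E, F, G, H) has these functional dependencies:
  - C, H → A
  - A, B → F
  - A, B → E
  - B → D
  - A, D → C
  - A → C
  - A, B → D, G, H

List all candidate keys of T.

{A, B}, {B, C, H}

{B} never appears on the right of any FD, so every key must include it.
Closure of {A, B} is {A, B, C, D, E, F, G, H}, the whole schema; {A, B} is a candidate key.
Closure of {B, C, H} is {A, B, C, D, E, F, G, H}, the whole schema; {B, C, H} is a candidate key.
No proper subset of any of these is a key, and no other minimal superkey exists.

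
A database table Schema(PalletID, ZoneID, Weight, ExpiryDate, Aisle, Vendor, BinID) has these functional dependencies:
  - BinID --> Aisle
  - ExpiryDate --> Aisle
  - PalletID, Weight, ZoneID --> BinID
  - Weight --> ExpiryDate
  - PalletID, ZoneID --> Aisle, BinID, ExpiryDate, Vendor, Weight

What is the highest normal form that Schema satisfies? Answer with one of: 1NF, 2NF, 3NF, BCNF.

Candidate key: {PalletID, ZoneID}. Prime attributes: {PalletID, ZoneID}.
BinID --> Aisle breaks BCNF: {BinID}⁺ = {Aisle, BinID}, so {BinID} is not a superkey.
BinID --> Aisle determines the non-prime attribute {Aisle} from a non-superkey — 3NF is violated.
Checking every proper subset of each key, none determines a non-prime attribute — 2NF is satisfied.

2NF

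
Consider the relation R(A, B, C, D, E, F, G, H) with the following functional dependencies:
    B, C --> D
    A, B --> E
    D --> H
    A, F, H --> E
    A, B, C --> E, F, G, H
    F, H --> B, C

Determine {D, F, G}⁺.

{B, C, D, F, G, H}

Start with {D, F, G}.
D --> H applies; add {H} → now {D, F, G, H}.
F, H --> B, C applies; add {B, C} → now {B, C, D, F, G, H}.
No further FD applies.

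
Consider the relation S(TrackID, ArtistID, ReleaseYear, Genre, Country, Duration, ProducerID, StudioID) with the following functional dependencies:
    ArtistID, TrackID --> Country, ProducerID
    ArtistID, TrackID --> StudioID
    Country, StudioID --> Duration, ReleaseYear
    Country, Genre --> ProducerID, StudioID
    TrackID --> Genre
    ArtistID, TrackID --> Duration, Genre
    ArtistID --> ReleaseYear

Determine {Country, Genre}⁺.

Start with {Country, Genre}.
Country, Genre --> ProducerID, StudioID applies; add {ProducerID, StudioID} → now {Country, Genre, ProducerID, StudioID}.
Country, StudioID --> Duration, ReleaseYear applies; add {Duration, ReleaseYear} → now {Country, Duration, Genre, ProducerID, ReleaseYear, StudioID}.
No further FD applies.

{Country, Duration, Genre, ProducerID, ReleaseYear, StudioID}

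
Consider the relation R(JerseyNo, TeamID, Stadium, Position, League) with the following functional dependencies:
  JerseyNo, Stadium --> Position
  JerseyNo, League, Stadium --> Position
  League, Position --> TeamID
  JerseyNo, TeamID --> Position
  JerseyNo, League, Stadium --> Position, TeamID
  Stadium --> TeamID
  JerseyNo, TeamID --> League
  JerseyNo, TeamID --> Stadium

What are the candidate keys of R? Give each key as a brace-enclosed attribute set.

No FD produces {JerseyNo}, so it must be in every candidate key.
{JerseyNo, Stadium}⁺ = {JerseyNo, League, Position, Stadium, TeamID} — all of the relation — so {JerseyNo, Stadium} is a candidate key.
{JerseyNo, TeamID}⁺ = {JerseyNo, League, Position, Stadium, TeamID} — all of the relation — so {JerseyNo, TeamID} is a candidate key.
{JerseyNo, League, Position}⁺ = {JerseyNo, League, Position, Stadium, TeamID} — all of the relation — so {JerseyNo, League, Position} is a candidate key.
These are minimal and exhaustive — every other superkey contains one of them.

{JerseyNo, League, Position}, {JerseyNo, Stadium}, {JerseyNo, TeamID}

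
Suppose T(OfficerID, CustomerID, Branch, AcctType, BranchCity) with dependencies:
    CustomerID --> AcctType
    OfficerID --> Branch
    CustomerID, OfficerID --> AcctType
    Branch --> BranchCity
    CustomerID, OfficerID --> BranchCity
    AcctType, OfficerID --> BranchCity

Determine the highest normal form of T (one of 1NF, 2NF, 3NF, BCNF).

Candidate key: {CustomerID, OfficerID}. Prime attributes: {CustomerID, OfficerID}.
CustomerID --> AcctType: {CustomerID}⁺ = {AcctType, CustomerID}, which is not all of the attributes, so the left side is not a superkey — BCNF is violated.
CustomerID --> AcctType has non-prime {AcctType} on the right and a non-superkey on the left, so 3NF fails.
Since {CustomerID} ⊂ {CustomerID, OfficerID} and {CustomerID}⁺ ⊇ {AcctType} with {AcctType} non-prime, there is a partial dependency; 2NF fails.

1NF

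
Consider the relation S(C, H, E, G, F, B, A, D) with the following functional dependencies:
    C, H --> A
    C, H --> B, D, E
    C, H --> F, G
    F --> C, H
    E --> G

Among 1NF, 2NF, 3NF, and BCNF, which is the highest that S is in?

2NF

Candidate keys: {C, H}, {F}. Prime attributes: {C, F, H}.
E --> G: {E}⁺ = {E, G}, which is not all of the attributes, so the left side is not a superkey — BCNF is violated.
E --> G has non-prime {G} on the right and a non-superkey on the left, so 3NF fails.
No proper subset of a key has a non-prime attribute in its closure, so there is no partial dependency; 2NF holds.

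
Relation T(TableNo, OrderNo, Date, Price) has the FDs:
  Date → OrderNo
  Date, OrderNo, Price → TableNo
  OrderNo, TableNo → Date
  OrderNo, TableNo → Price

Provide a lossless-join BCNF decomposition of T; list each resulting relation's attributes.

Candidate keys of the original relation: {Date, Price}, {Date, TableNo}, {OrderNo, TableNo}.
Within {Date, OrderNo, Price, TableNo}: {Date}⁺ ∩ {Date, OrderNo, Price, TableNo} = {Date, OrderNo}, not the whole set, so Date → OrderNo violates BCNF; decompose into {Date, OrderNo} and {Date, Price, TableNo}.
{Date, OrderNo}: every determinant is a superkey — BCNF.
{Date, Price, TableNo}: every determinant is a superkey — BCNF.

{Date, OrderNo}; {Date, Price, TableNo}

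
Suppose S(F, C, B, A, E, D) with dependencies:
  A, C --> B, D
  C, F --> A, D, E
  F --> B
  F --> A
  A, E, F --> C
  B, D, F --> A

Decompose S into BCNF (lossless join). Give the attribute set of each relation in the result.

{A, B, C, D}; {A, F}; {C, E, F}

Candidate keys of the original relation: {C, F}, {E, F}.
In {A, B, C, D, E, F}, {A, C} is not a superkey ({A, C}⁺ restricted to this set is {A, B, C, D}), so split on A, C --> B, D into {A, B, C, D} and {A, C, E, F}.
{A, B, C, D} is in BCNF.
In {A, C, E, F}, {F} is not a superkey ({F}⁺ restricted to this set is {A, F}), so split on F --> A into {A, F} and {C, E, F}.
{A, F} is in BCNF.
{C, E, F} is in BCNF.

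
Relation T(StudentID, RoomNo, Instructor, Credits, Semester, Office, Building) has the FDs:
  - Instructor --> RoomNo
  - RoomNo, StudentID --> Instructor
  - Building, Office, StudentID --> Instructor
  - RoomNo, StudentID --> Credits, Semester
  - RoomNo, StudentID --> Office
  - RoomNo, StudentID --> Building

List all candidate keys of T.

{Building, Office, StudentID}, {Instructor, StudentID}, {RoomNo, StudentID}

{StudentID} never appears on the right of any FD, so every key must include it.
{Instructor, StudentID}⁺ = {Building, Credits, Instructor, Office, RoomNo, Semester, StudentID}, which is every attribute, so {Instructor, StudentID} is a candidate key.
{RoomNo, StudentID}⁺ = {Building, Credits, Instructor, Office, RoomNo, Semester, StudentID}, which is every attribute, so {RoomNo, StudentID} is a candidate key.
{Building, Office, StudentID}⁺ = {Building, Credits, Instructor, Office, RoomNo, Semester, StudentID}, which is every attribute, so {Building, Office, StudentID} is a candidate key.
These are minimal and exhaustive — every other superkey contains one of them.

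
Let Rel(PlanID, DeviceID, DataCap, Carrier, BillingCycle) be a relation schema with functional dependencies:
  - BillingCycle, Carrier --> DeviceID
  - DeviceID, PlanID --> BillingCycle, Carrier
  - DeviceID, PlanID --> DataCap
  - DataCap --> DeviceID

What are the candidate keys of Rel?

{BillingCycle, Carrier, PlanID}, {DataCap, PlanID}, {DeviceID, PlanID}

{PlanID} never appears on the right of any FD, so every key must include it.
Closure of {DataCap, PlanID} is {BillingCycle, Carrier, DataCap, DeviceID, PlanID}, the whole schema; {DataCap, PlanID} is a candidate key.
Closure of {DeviceID, PlanID} is {BillingCycle, Carrier, DataCap, DeviceID, PlanID}, the whole schema; {DeviceID, PlanID} is a candidate key.
Closure of {BillingCycle, Carrier, PlanID} is {BillingCycle, Carrier, DataCap, DeviceID, PlanID}, the whole schema; {BillingCycle, Carrier, PlanID} is a candidate key.
These are minimal and exhaustive — every other superkey contains one of them.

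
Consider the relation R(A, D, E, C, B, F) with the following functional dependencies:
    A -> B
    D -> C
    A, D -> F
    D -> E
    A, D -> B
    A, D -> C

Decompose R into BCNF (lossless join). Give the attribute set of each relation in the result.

{A, B}; {A, D, F}; {C, D, E}

Candidate key of the original relation: {A, D}.
Within {A, B, C, D, E, F}: {A}⁺ ∩ {A, B, C, D, E, F} = {A, B}, not the whole set, so A -> B violates BCNF; decompose into {A, B} and {A, C, D, E, F}.
{A, B}: every determinant is a superkey — BCNF.
Within {A, C, D, E, F}: {D}⁺ ∩ {A, C, D, E, F} = {C, D, E}, not the whole set, so D -> C, E violates BCNF; decompose into {C, D, E} and {A, D, F}.
{C, D, E}: every determinant is a superkey — BCNF.
{A, D, F}: every determinant is a superkey — BCNF.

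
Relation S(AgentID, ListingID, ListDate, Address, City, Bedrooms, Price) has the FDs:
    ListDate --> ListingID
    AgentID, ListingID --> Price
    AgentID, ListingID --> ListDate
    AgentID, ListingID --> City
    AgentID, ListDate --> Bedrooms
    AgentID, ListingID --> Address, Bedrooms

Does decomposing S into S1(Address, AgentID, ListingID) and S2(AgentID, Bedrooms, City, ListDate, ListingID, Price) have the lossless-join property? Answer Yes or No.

Yes

The shared attributes are {AgentID, ListingID} and {AgentID, ListingID}⁺ = {Address, AgentID, Bedrooms, City, ListDate, ListingID, Price}.
Since S1 ⊆ {Address, AgentID, Bedrooms, City, ListDate, ListingID, Price}, the intersection is a superkey of S1; the decomposition is lossless.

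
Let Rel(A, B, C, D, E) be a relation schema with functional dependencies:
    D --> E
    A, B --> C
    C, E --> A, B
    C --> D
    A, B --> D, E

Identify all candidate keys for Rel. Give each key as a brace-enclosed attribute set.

{C} is a candidate key since {C}⁺ = {A, B, C, D, E} covers every attribute.
{A, B} is a candidate key since {A, B}⁺ = {A, B, C, D, E} covers every attribute.
Any other superkey properly contains one of these, so there are no further candidate keys.

{A, B}, {C}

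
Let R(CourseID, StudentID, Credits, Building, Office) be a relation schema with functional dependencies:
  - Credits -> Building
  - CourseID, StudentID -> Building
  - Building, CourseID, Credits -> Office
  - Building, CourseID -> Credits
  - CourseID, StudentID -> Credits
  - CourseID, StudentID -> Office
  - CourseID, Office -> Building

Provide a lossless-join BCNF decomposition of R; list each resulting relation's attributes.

Candidate key of the original relation: {CourseID, StudentID}.
Within {Building, CourseID, Credits, Office, StudentID}: {Credits}⁺ ∩ {Building, CourseID, Credits, Office, StudentID} = {Building, Credits}, not the whole set, so Credits -> Building violates BCNF; decompose into {Building, Credits} and {CourseID, Credits, Office, StudentID}.
{Building, Credits}: every determinant is a superkey — BCNF.
Within {CourseID, Credits, Office, StudentID}: {CourseID, Office}⁺ ∩ {CourseID, Credits, Office, StudentID} = {CourseID, Credits, Office}, not the whole set, so CourseID, Office -> Credits violates BCNF; decompose into {CourseID, Credits, Office} and {CourseID, Office, StudentID}.
{CourseID, Credits, Office}: every determinant is a superkey — BCNF.
{CourseID, Office, StudentID}: every determinant is a superkey — BCNF.

{Building, Credits}; {CourseID, Credits, Office}; {CourseID, Office, StudentID}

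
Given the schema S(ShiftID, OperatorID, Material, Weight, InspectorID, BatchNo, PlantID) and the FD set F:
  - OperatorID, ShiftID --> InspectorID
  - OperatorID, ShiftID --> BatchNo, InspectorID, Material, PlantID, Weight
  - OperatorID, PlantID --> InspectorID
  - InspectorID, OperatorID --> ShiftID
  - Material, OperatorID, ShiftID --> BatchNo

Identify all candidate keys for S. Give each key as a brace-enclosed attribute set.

{OperatorID} never appears on the right of any FD, so every key must include it.
{InspectorID, OperatorID} is a candidate key since {InspectorID, OperatorID}⁺ = {BatchNo, InspectorID, Material, OperatorID, PlantID, ShiftID, Weight} covers every attribute.
{OperatorID, PlantID} is a candidate key since {OperatorID, PlantID}⁺ = {BatchNo, InspectorID, Material, OperatorID, PlantID, ShiftID, Weight} covers every attribute.
{OperatorID, ShiftID} is a candidate key since {OperatorID, ShiftID}⁺ = {BatchNo, InspectorID, Material, OperatorID, PlantID, ShiftID, Weight} covers every attribute.
These are minimal and exhaustive — every other superkey contains one of them.

{InspectorID, OperatorID}, {OperatorID, PlantID}, {OperatorID, ShiftID}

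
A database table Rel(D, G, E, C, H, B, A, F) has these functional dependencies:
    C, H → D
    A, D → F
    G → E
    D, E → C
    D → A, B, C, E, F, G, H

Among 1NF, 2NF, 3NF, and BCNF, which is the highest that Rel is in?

Candidate keys: {C, H}, {D}. Prime attributes: {C, D, H}.
G → E: {G}⁺ = {E, G}, which is not all of the attributes, so the left side is not a superkey — BCNF is violated.
G → E has non-prime {E} on the right and a non-superkey on the left, so 3NF fails.
No non-prime attribute depends on a proper subset of any candidate key, so 2NF holds.

2NF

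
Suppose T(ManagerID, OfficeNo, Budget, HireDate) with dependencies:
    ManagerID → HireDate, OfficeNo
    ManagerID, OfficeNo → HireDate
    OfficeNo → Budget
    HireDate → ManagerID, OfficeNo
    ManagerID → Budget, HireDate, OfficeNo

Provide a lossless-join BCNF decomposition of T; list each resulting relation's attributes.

{Budget, OfficeNo}; {HireDate, ManagerID, OfficeNo}

Candidate keys of the original relation: {HireDate}, {ManagerID}.
{Budget, HireDate, ManagerID, OfficeNo}: {OfficeNo} determines {Budget, OfficeNo} here but is not a superkey — split on OfficeNo → Budget, giving {Budget, OfficeNo} and {HireDate, ManagerID, OfficeNo}.
{Budget, OfficeNo} is in BCNF.
{HireDate, ManagerID, OfficeNo} is in BCNF.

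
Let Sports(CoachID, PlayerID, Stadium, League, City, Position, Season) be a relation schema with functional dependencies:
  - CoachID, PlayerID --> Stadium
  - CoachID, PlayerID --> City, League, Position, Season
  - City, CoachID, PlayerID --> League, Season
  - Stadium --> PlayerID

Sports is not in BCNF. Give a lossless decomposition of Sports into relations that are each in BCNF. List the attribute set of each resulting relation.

Candidate keys of the original relation: {CoachID, PlayerID}, {CoachID, Stadium}.
Within {City, CoachID, League, PlayerID, Position, Season, Stadium}: {Stadium}⁺ ∩ {City, CoachID, League, PlayerID, Position, Season, Stadium} = {PlayerID, Stadium}, not the whole set, so Stadium --> PlayerID violates BCNF; decompose into {PlayerID, Stadium} and {City, CoachID, League, Position, Season, Stadium}.
{PlayerID, Stadium}: every determinant is a superkey — BCNF.
{City, CoachID, League, Position, Season, Stadium}: every determinant is a superkey — BCNF.

{City, CoachID, League, Position, Season, Stadium}; {PlayerID, Stadium}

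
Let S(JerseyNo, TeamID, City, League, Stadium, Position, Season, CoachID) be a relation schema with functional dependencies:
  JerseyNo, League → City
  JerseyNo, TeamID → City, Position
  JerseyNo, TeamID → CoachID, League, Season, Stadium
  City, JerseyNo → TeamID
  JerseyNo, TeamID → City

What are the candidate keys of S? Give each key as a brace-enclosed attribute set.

Attributes never on any right-hand side: {JerseyNo} — every candidate key must contain it.
Closure of {City, JerseyNo} is {City, CoachID, JerseyNo, League, Position, Season, Stadium, TeamID}, the whole schema; {City, JerseyNo} is a candidate key.
Closure of {JerseyNo, League} is {City, CoachID, JerseyNo, League, Position, Season, Stadium, TeamID}, the whole schema; {JerseyNo, League} is a candidate key.
Closure of {JerseyNo, TeamID} is {City, CoachID, JerseyNo, League, Position, Season, Stadium, TeamID}, the whole schema; {JerseyNo, TeamID} is a candidate key.
These are minimal and exhaustive — every other superkey contains one of them.

{City, JerseyNo}, {JerseyNo, League}, {JerseyNo, TeamID}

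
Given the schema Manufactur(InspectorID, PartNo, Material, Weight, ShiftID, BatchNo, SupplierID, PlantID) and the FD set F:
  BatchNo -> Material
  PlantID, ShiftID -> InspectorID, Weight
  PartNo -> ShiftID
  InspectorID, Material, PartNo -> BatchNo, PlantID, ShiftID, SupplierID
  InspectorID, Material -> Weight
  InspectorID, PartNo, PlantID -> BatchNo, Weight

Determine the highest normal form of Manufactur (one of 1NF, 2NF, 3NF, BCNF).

1NF

Candidate keys: {BatchNo, InspectorID, PartNo}, {InspectorID, Material, PartNo}, {PartNo, PlantID}. Prime attributes: {BatchNo, InspectorID, Material, PartNo, PlantID}.
BatchNo -> Material: {BatchNo}⁺ = {BatchNo, Material}, which is not all of the attributes, so the left side is not a superkey — BCNF is violated.
PlantID, ShiftID -> InspectorID, Weight determines the non-prime attribute {Weight} from a non-superkey — 3NF is violated.
{PartNo} is a proper subset of the key {PartNo, PlantID}, and {PartNo}⁺ contains the non-prime attribute {ShiftID} — a partial dependency, so 2NF is violated.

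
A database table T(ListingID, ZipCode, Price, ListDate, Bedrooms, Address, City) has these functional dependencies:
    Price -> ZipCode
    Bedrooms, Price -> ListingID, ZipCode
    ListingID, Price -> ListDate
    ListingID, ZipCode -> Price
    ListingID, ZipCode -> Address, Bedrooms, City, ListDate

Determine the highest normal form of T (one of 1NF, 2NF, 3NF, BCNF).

Candidate keys: {Bedrooms, Price}, {ListingID, Price}, {ListingID, ZipCode}. Prime attributes: {Bedrooms, ListingID, Price, ZipCode}.
For Price -> ZipCode we have {Price}⁺ = {Price, ZipCode}; {Price} is not a superkey, so BCNF fails.
But every attribute on its right side ({ZipCode}) is prime, and the same holds for every other non-superkey FD, so 3NF still holds.

3NF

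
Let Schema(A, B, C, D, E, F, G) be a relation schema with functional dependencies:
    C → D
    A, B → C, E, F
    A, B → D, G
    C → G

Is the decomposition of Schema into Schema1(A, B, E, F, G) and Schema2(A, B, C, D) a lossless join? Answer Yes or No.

Common attributes: {A, B}; their closure is {A, B, C, D, E, F, G}.
Since Schema1 ⊆ {A, B, C, D, E, F, G}, the intersection is a superkey of Schema1; the decomposition is lossless.

Yes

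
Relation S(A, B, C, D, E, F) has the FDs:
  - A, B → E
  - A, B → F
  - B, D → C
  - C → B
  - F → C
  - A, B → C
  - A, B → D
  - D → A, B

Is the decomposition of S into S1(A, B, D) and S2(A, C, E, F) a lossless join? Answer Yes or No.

No

The shared attributes are {A} and {A}⁺ = {A}.
The closure covers neither S1 nor S2 entirely; the join is not lossless.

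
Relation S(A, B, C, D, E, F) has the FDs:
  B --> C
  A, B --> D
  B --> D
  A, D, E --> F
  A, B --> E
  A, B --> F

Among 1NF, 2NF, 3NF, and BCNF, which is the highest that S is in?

Candidate key: {A, B}. Prime attributes: {A, B}.
B --> C breaks BCNF: {B}⁺ = {B, C, D}, so {B} is not a superkey.
B --> C has non-prime {C} on the right and a non-superkey on the left, so 3NF fails.
The proper key subset {B} of {A, B} determines non-prime {C, D}, so the relation is not even in 2NF.

1NF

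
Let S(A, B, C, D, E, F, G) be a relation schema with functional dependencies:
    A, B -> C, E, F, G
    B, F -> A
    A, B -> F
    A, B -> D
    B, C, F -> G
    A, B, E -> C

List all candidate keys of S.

{A, B}, {B, F}

No FD produces {B}, so it must be in every candidate key.
{A, B}⁺ = {A, B, C, D, E, F, G}, which is every attribute, so {A, B} is a candidate key.
{B, F}⁺ = {A, B, C, D, E, F, G}, which is every attribute, so {B, F} is a candidate key.
No proper subset of any of these is a key, and no other minimal superkey exists.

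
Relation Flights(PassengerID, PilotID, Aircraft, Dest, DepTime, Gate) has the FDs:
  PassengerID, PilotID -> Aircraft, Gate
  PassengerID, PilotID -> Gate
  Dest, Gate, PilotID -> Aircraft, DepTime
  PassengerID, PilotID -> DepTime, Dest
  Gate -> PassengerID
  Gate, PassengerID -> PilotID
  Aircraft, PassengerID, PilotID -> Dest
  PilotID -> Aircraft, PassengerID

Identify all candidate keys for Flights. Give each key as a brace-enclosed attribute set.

{Gate}, {PilotID}

Closure of {Gate} is {Aircraft, DepTime, Dest, Gate, PassengerID, PilotID}, the whole schema; {Gate} is a candidate key.
Closure of {PilotID} is {Aircraft, DepTime, Dest, Gate, PassengerID, PilotID}, the whole schema; {PilotID} is a candidate key.
These are minimal and exhaustive — every other superkey contains one of them.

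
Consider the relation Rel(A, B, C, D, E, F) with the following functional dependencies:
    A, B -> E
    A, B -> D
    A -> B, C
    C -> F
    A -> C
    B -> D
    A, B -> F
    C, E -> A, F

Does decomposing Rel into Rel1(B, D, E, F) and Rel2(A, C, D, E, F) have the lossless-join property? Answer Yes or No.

No

Common attributes: {D, E, F}; their closure is {D, E, F}.
The closure covers neither Rel1 nor Rel2 entirely; the join is not lossless.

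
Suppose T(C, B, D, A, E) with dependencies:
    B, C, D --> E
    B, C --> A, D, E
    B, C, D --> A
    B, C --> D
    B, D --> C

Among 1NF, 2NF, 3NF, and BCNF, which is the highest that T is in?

BCNF

Candidate keys: {B, C}, {B, D}. Prime attributes: {B, C, D}.
Each dependency's left side is a superkey — BCNF holds.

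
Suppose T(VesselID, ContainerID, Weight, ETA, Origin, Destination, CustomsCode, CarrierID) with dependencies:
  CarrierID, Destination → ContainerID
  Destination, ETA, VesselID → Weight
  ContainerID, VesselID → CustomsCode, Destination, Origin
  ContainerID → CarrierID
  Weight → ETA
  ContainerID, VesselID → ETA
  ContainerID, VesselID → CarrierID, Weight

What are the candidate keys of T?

{CarrierID, Destination, VesselID}, {ContainerID, VesselID}

No FD produces {VesselID}, so it must be in every candidate key.
{ContainerID, VesselID} is a candidate key since {ContainerID, VesselID}⁺ = {CarrierID, ContainerID, CustomsCode, Destination, ETA, Origin, VesselID, Weight} covers every attribute.
{CarrierID, Destination, VesselID} is a candidate key since {CarrierID, Destination, VesselID}⁺ = {CarrierID, ContainerID, CustomsCode, Destination, ETA, Origin, VesselID, Weight} covers every attribute.
These are minimal and exhaustive — every other superkey contains one of them.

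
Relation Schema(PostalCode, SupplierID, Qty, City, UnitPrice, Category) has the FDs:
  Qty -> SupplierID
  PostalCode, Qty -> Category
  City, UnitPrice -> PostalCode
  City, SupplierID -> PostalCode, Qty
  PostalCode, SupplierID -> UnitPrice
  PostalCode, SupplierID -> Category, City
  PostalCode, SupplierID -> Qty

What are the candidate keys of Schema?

{City, Qty}, {City, SupplierID}, {PostalCode, Qty}, {PostalCode, SupplierID}

{City, Qty}⁺ = {Category, City, PostalCode, Qty, SupplierID, UnitPrice}, which is every attribute, so {City, Qty} is a candidate key.
{City, SupplierID}⁺ = {Category, City, PostalCode, Qty, SupplierID, UnitPrice}, which is every attribute, so {City, SupplierID} is a candidate key.
{PostalCode, Qty}⁺ = {Category, City, PostalCode, Qty, SupplierID, UnitPrice}, which is every attribute, so {PostalCode, Qty} is a candidate key.
{PostalCode, SupplierID}⁺ = {Category, City, PostalCode, Qty, SupplierID, UnitPrice}, which is every attribute, so {PostalCode, SupplierID} is a candidate key.
These are minimal and exhaustive — every other superkey contains one of them.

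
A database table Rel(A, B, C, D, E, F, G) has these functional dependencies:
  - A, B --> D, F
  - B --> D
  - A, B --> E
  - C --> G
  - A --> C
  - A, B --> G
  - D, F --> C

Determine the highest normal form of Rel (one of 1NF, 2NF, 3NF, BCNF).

Candidate key: {A, B}. Prime attributes: {A, B}.
B --> D: {B}⁺ = {B, D}, which is not all of the attributes, so the left side is not a superkey — BCNF is violated.
B --> D has non-prime {D} on the right and a non-superkey on the left, so 3NF fails.
Since {A} ⊂ {A, B} and {A}⁺ ⊇ {C, G} with {C, G} non-prime, there is a partial dependency; 2NF fails.

1NF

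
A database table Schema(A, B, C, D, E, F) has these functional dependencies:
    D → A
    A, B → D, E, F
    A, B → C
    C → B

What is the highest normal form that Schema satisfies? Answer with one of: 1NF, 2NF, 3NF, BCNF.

Candidate keys: {A, B}, {A, C}, {B, D}, {C, D}. Prime attributes: {A, B, C, D}.
D → A: {D}⁺ = {A, D}, which is not all of the attributes, so the left side is not a superkey — BCNF is violated.
Its right-hand attributes {A} are all prime, as are those of every other non-superkey FD — the relation is in 3NF.

3NF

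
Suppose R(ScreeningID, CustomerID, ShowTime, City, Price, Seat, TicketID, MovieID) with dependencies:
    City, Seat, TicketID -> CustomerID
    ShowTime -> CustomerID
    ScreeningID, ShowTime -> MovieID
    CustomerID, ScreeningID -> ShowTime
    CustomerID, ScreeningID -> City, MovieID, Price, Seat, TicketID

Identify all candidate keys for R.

Attributes never on any right-hand side: {ScreeningID} — every candidate key must contain it.
{CustomerID, ScreeningID}⁺ = {City, CustomerID, MovieID, Price, ScreeningID, Seat, ShowTime, TicketID} — all of the relation — so {CustomerID, ScreeningID} is a candidate key.
{ScreeningID, ShowTime}⁺ = {City, CustomerID, MovieID, Price, ScreeningID, Seat, ShowTime, TicketID} — all of the relation — so {ScreeningID, ShowTime} is a candidate key.
{City, ScreeningID, Seat, TicketID}⁺ = {City, CustomerID, MovieID, Price, ScreeningID, Seat, ShowTime, TicketID} — all of the relation — so {City, ScreeningID, Seat, TicketID} is a candidate key.
These are minimal and exhaustive — every other superkey contains one of them.

{City, ScreeningID, Seat, TicketID}, {CustomerID, ScreeningID}, {ScreeningID, ShowTime}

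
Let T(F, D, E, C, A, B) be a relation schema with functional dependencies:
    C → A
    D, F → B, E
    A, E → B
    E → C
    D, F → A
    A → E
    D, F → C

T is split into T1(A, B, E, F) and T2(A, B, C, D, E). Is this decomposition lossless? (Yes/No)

No

Common attributes: {A, B, E}; their closure is {A, B, C, E}.
T1 ⊄ {A, B, C, E} and T2 ⊄ {A, B, C, E}, so the split is lossy.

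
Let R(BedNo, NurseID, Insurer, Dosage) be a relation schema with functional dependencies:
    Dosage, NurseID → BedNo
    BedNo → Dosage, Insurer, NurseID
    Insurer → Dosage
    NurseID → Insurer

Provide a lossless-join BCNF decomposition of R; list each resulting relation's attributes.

{BedNo, Insurer, NurseID}; {Dosage, Insurer}

Candidate keys of the original relation: {BedNo}, {NurseID}.
In {BedNo, Dosage, Insurer, NurseID}, {Insurer} is not a superkey ({Insurer}⁺ restricted to this set is {Dosage, Insurer}), so split on Insurer → Dosage into {Dosage, Insurer} and {BedNo, Insurer, NurseID}.
{Dosage, Insurer}: every determinant is a superkey — BCNF.
{BedNo, Insurer, NurseID}: every determinant is a superkey — BCNF.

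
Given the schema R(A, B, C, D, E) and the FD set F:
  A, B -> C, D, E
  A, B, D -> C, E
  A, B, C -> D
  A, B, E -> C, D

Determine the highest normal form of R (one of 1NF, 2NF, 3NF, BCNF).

Candidate key: {A, B}. Prime attributes: {A, B}.
Every FD has a superkey on the left, so the relation is in BCNF.

BCNF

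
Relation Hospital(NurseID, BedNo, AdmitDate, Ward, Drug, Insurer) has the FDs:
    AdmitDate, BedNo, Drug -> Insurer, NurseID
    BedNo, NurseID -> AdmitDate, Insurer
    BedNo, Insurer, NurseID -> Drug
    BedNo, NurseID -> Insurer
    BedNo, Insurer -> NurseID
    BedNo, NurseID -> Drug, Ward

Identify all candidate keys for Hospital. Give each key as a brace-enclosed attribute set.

Attributes never on any right-hand side: {BedNo} — every candidate key must contain it.
{BedNo, Insurer} is a candidate key since {BedNo, Insurer}⁺ = {AdmitDate, BedNo, Drug, Insurer, NurseID, Ward} covers every attribute.
{BedNo, NurseID} is a candidate key since {BedNo, NurseID}⁺ = {AdmitDate, BedNo, Drug, Insurer, NurseID, Ward} covers every attribute.
{AdmitDate, BedNo, Drug} is a candidate key since {AdmitDate, BedNo, Drug}⁺ = {AdmitDate, BedNo, Drug, Insurer, NurseID, Ward} covers every attribute.
Any other superkey properly contains one of these, so there are no further candidate keys.

{AdmitDate, BedNo, Drug}, {BedNo, Insurer}, {BedNo, NurseID}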